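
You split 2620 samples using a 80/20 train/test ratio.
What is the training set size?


Test set = 2620 * 20% = 524. Training set = 2620 - 524 = 2096.

2096


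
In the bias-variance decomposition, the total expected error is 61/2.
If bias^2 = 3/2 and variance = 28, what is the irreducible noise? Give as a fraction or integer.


Total error = bias^2 + variance + irreducible noise. So irreducible noise = 61/2 - 3/2 - 28 = 1.

1


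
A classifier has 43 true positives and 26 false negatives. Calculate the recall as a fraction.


Recall = TP / (TP + FN) = 43 / 69 = 43/69.

43/69


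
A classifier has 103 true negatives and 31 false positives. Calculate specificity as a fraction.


Specificity = TN / (TN + FP) = 103 / 134 = 103/134.

103/134


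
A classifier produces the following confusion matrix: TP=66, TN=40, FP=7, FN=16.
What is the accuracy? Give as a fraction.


Accuracy = (TP + TN) / (TP + TN + FP + FN) = (66 + 40) / 129 = 106/129.

106/129


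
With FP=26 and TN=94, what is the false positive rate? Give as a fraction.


FPR = FP / (FP + TN) = 26 / 120 = 13/60.

13/60


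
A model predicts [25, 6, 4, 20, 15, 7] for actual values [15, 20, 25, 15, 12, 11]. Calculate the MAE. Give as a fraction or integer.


MAE = (1/6) * (|15-25|=10 + |20-6|=14 + |25-4|=21 + |15-20|=5 + |12-15|=3 + |11-7|=4). Sum = 57. MAE = 19/2.

19/2


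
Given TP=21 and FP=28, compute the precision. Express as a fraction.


Precision = TP / (TP + FP) = 21 / 49 = 3/7.

3/7


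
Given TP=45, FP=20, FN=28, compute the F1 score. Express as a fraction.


Precision = 45/65 = 9/13. Recall = 45/73 = 45/73. F1 = 2*P*R/(P+R) = 15/23.

15/23


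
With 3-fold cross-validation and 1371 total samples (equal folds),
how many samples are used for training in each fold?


Each validation fold has 1371/3 = 457 samples. Training set = 1371 - 457 = 914.

914


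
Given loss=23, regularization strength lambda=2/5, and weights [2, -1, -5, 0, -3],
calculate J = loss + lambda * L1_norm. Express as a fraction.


L1 norm = sum(|w|) = 11. J = 23 + 2/5 * 11 = 137/5.

137/5


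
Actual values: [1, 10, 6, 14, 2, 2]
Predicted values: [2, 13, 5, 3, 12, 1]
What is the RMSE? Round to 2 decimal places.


MSE = 38.8333. RMSE = sqrt(38.8333) = 6.23.

6.23


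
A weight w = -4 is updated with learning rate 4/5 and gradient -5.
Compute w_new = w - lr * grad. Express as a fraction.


w_new = -4 - 4/5 * -5 = -4 - -4 = 0.

0


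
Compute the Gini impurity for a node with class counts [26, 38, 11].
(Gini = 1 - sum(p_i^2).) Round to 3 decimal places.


Total = 75. Proportions: 26/75, 38/75, 11/75. sum(p_i^2) = 0.3984. Gini = 1 - 0.3984 = 0.6016, which rounds to 0.602.

0.602


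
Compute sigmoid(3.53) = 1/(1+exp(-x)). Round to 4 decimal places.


sigma(3.53) = 1/(1+e^(-3.53)) = 1/(1+0.029305) = 1/1.029305 = 0.9715.

0.9715


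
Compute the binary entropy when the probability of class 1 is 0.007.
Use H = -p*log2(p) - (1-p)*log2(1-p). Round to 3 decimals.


H = -0.007*log2(0.007) - 0.993*log2(0.993) = 0.060.

0.060


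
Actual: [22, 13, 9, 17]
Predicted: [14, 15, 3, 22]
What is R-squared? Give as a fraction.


Mean(y) = 61/4. SS_res = 129. SS_tot = 371/4. R^2 = 1 - 129/(371/4) = -145/371.

-145/371


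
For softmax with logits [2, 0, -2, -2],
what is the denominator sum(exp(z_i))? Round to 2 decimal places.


Denom = e^2=7.3891 + e^0=1.0000 + e^-2=0.1353 + e^-2=0.1353. Sum = 8.6597, which rounds to 8.66.

8.66


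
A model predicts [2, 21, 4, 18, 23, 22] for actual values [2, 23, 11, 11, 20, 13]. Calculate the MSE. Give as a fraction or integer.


MSE = (1/6) * ((2-2)^2=0 + (23-21)^2=4 + (11-4)^2=49 + (11-18)^2=49 + (20-23)^2=9 + (13-22)^2=81). Sum = 192. MSE = 32.

32


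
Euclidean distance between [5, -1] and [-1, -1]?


d = sqrt(sum of squared differences). (5--1)^2=36, (-1--1)^2=0. Sum = 36.

6


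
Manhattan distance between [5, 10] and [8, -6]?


d = sum of absolute differences: |5-8|=3 + |10--6|=16 = 19.

19


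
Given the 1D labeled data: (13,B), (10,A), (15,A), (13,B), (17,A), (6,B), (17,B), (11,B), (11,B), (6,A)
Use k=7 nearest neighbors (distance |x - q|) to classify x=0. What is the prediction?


Distances: |13-0|=13, |10-0|=10, |15-0|=15, |13-0|=13, |17-0|=17, |6-0|=6, |17-0|=17, |11-0|=11, |11-0|=11, |6-0|=6. 7 nearest: (6,A), (6,B), (10,A), (11,B), (11,B), (13,B), (13,B). Counts: {'A': 2, 'B': 5}. Majority class: B.

B


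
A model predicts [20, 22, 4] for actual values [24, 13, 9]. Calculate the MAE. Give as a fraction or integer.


MAE = (1/3) * (|24-20|=4 + |13-22|=9 + |9-4|=5). Sum = 18. MAE = 6.

6


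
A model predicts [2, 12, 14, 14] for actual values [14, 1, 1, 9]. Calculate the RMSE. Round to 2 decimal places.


MSE = 114.7500. RMSE = sqrt(114.7500) = 10.71.

10.71


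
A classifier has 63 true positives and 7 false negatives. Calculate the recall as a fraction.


Recall = TP / (TP + FN) = 63 / 70 = 9/10.

9/10


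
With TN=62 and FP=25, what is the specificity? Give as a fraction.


Specificity = TN / (TN + FP) = 62 / 87 = 62/87.

62/87


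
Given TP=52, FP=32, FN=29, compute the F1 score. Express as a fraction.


Precision = 52/84 = 13/21. Recall = 52/81 = 52/81. F1 = 2*P*R/(P+R) = 104/165.

104/165


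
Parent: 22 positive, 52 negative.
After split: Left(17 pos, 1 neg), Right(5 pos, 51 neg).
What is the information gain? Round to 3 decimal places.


H(parent) = 0.8780. H(left) = 0.3095, H(right) = 0.4341. Weighted = (18/74)*0.3095 + (56/74)*0.4341 = 0.4038. IG = 0.8780 - 0.4038 = 0.4742, which rounds to 0.474.

0.474


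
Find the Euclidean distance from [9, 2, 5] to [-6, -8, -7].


d = sqrt(sum of squared differences). (9--6)^2=225, (2--8)^2=100, (5--7)^2=144. Sum = 469.

sqrt(469)


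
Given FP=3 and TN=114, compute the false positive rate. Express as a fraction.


FPR = FP / (FP + TN) = 3 / 117 = 1/39.

1/39


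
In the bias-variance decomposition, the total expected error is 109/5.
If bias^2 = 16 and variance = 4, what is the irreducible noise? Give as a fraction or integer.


Total error = bias^2 + variance + irreducible noise. So irreducible noise = 109/5 - 16 - 4 = 9/5.

9/5


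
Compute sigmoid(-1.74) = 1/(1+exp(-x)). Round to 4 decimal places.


sigma(-1.74) = 1/(1+e^(1.74)) = 1/(1+5.697343) = 1/6.697343 = 0.1493.

0.1493


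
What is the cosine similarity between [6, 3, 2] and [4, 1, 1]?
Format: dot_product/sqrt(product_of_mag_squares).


dot = 29. |a|^2 = 49, |b|^2 = 18. cos = 29/sqrt(882).

29/sqrt(882)


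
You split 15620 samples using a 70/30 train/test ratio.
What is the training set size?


Test set = 15620 * 30% = 4686. Training set = 15620 - 4686 = 10934.

10934


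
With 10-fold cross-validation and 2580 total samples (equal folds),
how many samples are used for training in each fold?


Each validation fold has 2580/10 = 258 samples. Training set = 2580 - 258 = 2322.

2322


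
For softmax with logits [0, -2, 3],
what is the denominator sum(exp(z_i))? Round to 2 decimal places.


Denom = e^0=1.0000 + e^-2=0.1353 + e^3=20.0855. Sum = 21.2208, which rounds to 21.22.

21.22


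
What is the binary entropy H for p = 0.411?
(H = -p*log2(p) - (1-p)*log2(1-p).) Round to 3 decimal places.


H = -0.411*log2(0.411) - 0.589*log2(0.589) = 0.977.

0.977


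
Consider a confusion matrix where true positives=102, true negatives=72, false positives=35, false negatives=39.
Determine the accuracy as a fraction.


Accuracy = (TP + TN) / (TP + TN + FP + FN) = (102 + 72) / 248 = 87/124.

87/124


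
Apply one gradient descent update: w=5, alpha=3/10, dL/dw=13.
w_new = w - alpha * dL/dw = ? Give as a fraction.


w_new = 5 - 3/10 * 13 = 5 - 39/10 = 11/10.

11/10


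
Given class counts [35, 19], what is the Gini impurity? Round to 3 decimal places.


Total = 54. Proportions: 35/54, 19/54. sum(p_i^2) = 0.5439. Gini = 1 - 0.5439 = 0.4561, which rounds to 0.456.

0.456


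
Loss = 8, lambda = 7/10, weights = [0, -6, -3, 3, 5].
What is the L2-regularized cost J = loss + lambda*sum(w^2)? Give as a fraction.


L2 sq norm = sum(w^2) = 79. J = 8 + 7/10 * 79 = 633/10.

633/10


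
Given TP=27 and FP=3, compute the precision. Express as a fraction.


Precision = TP / (TP + FP) = 27 / 30 = 9/10.

9/10


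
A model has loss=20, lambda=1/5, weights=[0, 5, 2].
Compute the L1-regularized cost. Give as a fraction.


L1 norm = sum(|w|) = 7. J = 20 + 1/5 * 7 = 107/5.

107/5


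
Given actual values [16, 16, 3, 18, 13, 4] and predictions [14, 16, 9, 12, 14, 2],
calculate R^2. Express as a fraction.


Mean(y) = 35/3. SS_res = 81. SS_tot = 640/3. R^2 = 1 - 81/(640/3) = 397/640.

397/640


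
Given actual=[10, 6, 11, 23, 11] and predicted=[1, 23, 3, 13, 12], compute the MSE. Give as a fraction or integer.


MSE = (1/5) * ((10-1)^2=81 + (6-23)^2=289 + (11-3)^2=64 + (23-13)^2=100 + (11-12)^2=1). Sum = 535. MSE = 107.

107


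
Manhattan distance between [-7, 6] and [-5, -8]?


d = sum of absolute differences: |-7--5|=2 + |6--8|=14 = 16.

16


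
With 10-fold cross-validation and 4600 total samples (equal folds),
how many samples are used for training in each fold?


Each validation fold has 4600/10 = 460 samples. Training set = 4600 - 460 = 4140.

4140


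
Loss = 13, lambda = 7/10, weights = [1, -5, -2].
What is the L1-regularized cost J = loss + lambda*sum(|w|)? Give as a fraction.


L1 norm = sum(|w|) = 8. J = 13 + 7/10 * 8 = 93/5.

93/5


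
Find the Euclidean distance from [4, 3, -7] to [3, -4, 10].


d = sqrt(sum of squared differences). (4-3)^2=1, (3--4)^2=49, (-7-10)^2=289. Sum = 339.

sqrt(339)


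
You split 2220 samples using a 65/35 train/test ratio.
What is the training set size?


Test set = 2220 * 35% = 777. Training set = 2220 - 777 = 1443.

1443


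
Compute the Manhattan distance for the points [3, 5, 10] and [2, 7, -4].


d = sum of absolute differences: |3-2|=1 + |5-7|=2 + |10--4|=14 = 17.

17


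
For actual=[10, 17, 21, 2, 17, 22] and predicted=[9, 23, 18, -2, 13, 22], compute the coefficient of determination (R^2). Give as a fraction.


Mean(y) = 89/6. SS_res = 78. SS_tot = 1721/6. R^2 = 1 - 78/(1721/6) = 1253/1721.

1253/1721


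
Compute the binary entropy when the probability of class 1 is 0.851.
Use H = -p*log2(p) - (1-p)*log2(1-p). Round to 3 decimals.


H = -0.851*log2(0.851) - 0.149*log2(0.149) = 0.607.

0.607


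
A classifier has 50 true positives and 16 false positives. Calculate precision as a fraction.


Precision = TP / (TP + FP) = 50 / 66 = 25/33.

25/33


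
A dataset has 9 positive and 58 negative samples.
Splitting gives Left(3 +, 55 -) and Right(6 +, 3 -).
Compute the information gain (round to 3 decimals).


H(parent) = 0.5692. H(left) = 0.2937, H(right) = 0.9183. Weighted = (58/67)*0.2937 + (9/67)*0.9183 = 0.3776. IG = 0.5692 - 0.3776 = 0.1916, which rounds to 0.192.

0.192


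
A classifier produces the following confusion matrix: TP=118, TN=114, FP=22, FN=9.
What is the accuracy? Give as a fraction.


Accuracy = (TP + TN) / (TP + TN + FP + FN) = (118 + 114) / 263 = 232/263.

232/263


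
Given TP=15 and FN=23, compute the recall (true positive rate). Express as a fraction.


Recall = TP / (TP + FN) = 15 / 38 = 15/38.

15/38


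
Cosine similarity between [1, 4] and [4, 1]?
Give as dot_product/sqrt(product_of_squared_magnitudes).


dot = 8. |a|^2 = 17, |b|^2 = 17. cos = 8/sqrt(289).

8/sqrt(289)


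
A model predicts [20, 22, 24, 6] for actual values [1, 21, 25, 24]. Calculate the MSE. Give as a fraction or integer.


MSE = (1/4) * ((1-20)^2=361 + (21-22)^2=1 + (25-24)^2=1 + (24-6)^2=324). Sum = 687. MSE = 687/4.

687/4


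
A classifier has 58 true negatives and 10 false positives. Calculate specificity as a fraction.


Specificity = TN / (TN + FP) = 58 / 68 = 29/34.

29/34


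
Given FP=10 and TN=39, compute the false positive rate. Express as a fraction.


FPR = FP / (FP + TN) = 10 / 49 = 10/49.

10/49


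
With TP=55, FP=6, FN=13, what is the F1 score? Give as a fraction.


Precision = 55/61 = 55/61. Recall = 55/68 = 55/68. F1 = 2*P*R/(P+R) = 110/129.

110/129


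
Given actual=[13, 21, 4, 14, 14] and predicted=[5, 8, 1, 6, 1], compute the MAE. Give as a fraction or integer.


MAE = (1/5) * (|13-5|=8 + |21-8|=13 + |4-1|=3 + |14-6|=8 + |14-1|=13). Sum = 45. MAE = 9.

9


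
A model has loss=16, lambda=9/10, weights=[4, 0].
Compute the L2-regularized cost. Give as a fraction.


L2 sq norm = sum(w^2) = 16. J = 16 + 9/10 * 16 = 152/5.

152/5


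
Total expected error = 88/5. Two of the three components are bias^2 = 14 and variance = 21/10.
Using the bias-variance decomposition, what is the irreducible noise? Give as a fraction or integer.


Total error = bias^2 + variance + irreducible noise. So irreducible noise = 88/5 - 14 - 21/10 = 3/2.

3/2


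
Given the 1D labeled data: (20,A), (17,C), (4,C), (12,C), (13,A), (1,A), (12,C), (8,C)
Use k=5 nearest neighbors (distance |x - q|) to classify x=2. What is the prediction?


Distances: |20-2|=18, |17-2|=15, |4-2|=2, |12-2|=10, |13-2|=11, |1-2|=1, |12-2|=10, |8-2|=6. 5 nearest: (1,A), (4,C), (8,C), (12,C), (12,C). Counts: {'A': 1, 'C': 4}. Majority class: C.

C


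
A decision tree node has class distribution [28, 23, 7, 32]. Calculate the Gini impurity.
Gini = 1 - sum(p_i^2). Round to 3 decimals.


Total = 90. Proportions: 28/90, 23/90, 7/90, 32/90. sum(p_i^2) = 0.2946. Gini = 1 - 0.2946 = 0.7054, which rounds to 0.705.

0.705


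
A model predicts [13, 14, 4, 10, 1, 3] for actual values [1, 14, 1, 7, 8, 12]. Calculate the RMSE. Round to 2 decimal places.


MSE = 48.6667. RMSE = sqrt(48.6667) = 6.98.

6.98


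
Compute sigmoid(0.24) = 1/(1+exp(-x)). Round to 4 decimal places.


sigma(0.24) = 1/(1+e^(-0.24)) = 1/(1+0.786628) = 1/1.786628 = 0.5597.

0.5597


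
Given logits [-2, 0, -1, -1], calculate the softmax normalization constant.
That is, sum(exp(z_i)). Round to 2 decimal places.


Denom = e^-2=0.1353 + e^0=1.0000 + e^-1=0.3679 + e^-1=0.3679. Sum = 1.8711, which rounds to 1.87.

1.87


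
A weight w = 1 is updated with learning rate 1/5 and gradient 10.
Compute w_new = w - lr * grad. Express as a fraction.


w_new = 1 - 1/5 * 10 = 1 - 2 = -1.

-1


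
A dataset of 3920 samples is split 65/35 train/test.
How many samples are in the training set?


Test set = 3920 * 35% = 1372. Training set = 3920 - 1372 = 2548.

2548


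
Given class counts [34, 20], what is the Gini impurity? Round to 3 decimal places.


Total = 54. Proportions: 34/54, 20/54. sum(p_i^2) = 0.5336. Gini = 1 - 0.5336 = 0.4664, which rounds to 0.466.

0.466


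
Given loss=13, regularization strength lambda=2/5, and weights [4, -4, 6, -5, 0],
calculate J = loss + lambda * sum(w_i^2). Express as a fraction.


L2 sq norm = sum(w^2) = 93. J = 13 + 2/5 * 93 = 251/5.

251/5


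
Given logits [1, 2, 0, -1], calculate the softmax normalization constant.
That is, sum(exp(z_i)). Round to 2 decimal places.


Denom = e^1=2.7183 + e^2=7.3891 + e^0=1.0000 + e^-1=0.3679. Sum = 11.4753, which rounds to 11.48.

11.48


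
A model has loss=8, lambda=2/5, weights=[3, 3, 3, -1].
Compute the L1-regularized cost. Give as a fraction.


L1 norm = sum(|w|) = 10. J = 8 + 2/5 * 10 = 12.

12


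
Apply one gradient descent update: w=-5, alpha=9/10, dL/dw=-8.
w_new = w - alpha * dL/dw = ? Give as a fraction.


w_new = -5 - 9/10 * -8 = -5 - -36/5 = 11/5.

11/5


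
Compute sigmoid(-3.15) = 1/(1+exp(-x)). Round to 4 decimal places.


sigma(-3.15) = 1/(1+e^(3.15)) = 1/(1+23.336065) = 1/24.336065 = 0.0411.

0.0411


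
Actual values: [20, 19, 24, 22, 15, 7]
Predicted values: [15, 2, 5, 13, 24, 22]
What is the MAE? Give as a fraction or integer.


MAE = (1/6) * (|20-15|=5 + |19-2|=17 + |24-5|=19 + |22-13|=9 + |15-24|=9 + |7-22|=15). Sum = 74. MAE = 37/3.

37/3


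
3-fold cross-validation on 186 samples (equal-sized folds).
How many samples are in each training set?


Each validation fold has 186/3 = 62 samples. Training set = 186 - 62 = 124.

124


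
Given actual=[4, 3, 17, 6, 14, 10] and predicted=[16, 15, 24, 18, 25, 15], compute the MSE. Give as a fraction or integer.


MSE = (1/6) * ((4-16)^2=144 + (3-15)^2=144 + (17-24)^2=49 + (6-18)^2=144 + (14-25)^2=121 + (10-15)^2=25). Sum = 627. MSE = 209/2.

209/2


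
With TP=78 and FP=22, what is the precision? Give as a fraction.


Precision = TP / (TP + FP) = 78 / 100 = 39/50.

39/50


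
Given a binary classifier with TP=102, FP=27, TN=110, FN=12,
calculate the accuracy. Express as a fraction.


Accuracy = (TP + TN) / (TP + TN + FP + FN) = (102 + 110) / 251 = 212/251.

212/251


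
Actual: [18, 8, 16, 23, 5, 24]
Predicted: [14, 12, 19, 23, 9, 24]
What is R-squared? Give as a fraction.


Mean(y) = 47/3. SS_res = 57. SS_tot = 904/3. R^2 = 1 - 57/(904/3) = 733/904.

733/904


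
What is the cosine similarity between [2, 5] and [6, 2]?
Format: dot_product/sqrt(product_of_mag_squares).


dot = 22. |a|^2 = 29, |b|^2 = 40. cos = 22/sqrt(1160).

22/sqrt(1160)


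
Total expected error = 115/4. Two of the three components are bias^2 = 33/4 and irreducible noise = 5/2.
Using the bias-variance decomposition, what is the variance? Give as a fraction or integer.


Total error = bias^2 + variance + irreducible noise. So variance = 115/4 - 33/4 - 5/2 = 18.

18


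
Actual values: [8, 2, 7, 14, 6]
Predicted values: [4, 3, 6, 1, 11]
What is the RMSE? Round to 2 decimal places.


MSE = 42.4000. RMSE = sqrt(42.4000) = 6.51.

6.51


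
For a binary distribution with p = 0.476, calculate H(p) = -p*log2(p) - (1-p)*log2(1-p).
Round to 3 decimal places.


H = -0.476*log2(0.476) - 0.524*log2(0.524) = 0.998.

0.998


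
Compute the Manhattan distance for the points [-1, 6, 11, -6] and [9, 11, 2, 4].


d = sum of absolute differences: |-1-9|=10 + |6-11|=5 + |11-2|=9 + |-6-4|=10 = 34.

34


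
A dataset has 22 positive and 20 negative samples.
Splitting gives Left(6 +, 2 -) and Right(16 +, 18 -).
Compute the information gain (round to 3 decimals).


H(parent) = 0.9984. H(left) = 0.8113, H(right) = 0.9975. Weighted = (8/42)*0.8113 + (34/42)*0.9975 = 0.9620. IG = 0.9984 - 0.9620 = 0.0364, which rounds to 0.036.

0.036


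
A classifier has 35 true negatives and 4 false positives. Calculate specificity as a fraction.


Specificity = TN / (TN + FP) = 35 / 39 = 35/39.

35/39


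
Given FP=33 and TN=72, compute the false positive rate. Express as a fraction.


FPR = FP / (FP + TN) = 33 / 105 = 11/35.

11/35


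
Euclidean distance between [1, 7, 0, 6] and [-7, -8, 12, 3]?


d = sqrt(sum of squared differences). (1--7)^2=64, (7--8)^2=225, (0-12)^2=144, (6-3)^2=9. Sum = 442.

sqrt(442)


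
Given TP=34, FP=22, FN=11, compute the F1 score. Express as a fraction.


Precision = 34/56 = 17/28. Recall = 34/45 = 34/45. F1 = 2*P*R/(P+R) = 68/101.

68/101


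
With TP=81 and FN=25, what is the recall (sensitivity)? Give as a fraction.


Recall = TP / (TP + FN) = 81 / 106 = 81/106.

81/106


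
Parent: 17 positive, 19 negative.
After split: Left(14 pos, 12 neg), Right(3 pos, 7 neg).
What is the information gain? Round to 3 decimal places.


H(parent) = 0.9978. H(left) = 0.9957, H(right) = 0.8813. Weighted = (26/36)*0.9957 + (10/36)*0.8813 = 0.9639. IG = 0.9978 - 0.9639 = 0.0339, which rounds to 0.034.

0.034


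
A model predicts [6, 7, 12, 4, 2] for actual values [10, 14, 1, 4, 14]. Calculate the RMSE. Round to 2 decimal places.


MSE = 66.0000. RMSE = sqrt(66.0000) = 8.12.

8.12


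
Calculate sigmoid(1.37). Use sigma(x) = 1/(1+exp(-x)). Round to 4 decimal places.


sigma(1.37) = 1/(1+e^(-1.37)) = 1/(1+0.254107) = 1/1.254107 = 0.7974.

0.7974


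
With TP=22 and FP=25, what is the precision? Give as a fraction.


Precision = TP / (TP + FP) = 22 / 47 = 22/47.

22/47


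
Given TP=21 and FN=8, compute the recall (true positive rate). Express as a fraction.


Recall = TP / (TP + FN) = 21 / 29 = 21/29.

21/29


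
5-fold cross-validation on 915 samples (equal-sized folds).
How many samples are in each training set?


Each validation fold has 915/5 = 183 samples. Training set = 915 - 183 = 732.

732


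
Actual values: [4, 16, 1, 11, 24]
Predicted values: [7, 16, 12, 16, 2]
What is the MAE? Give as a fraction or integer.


MAE = (1/5) * (|4-7|=3 + |16-16|=0 + |1-12|=11 + |11-16|=5 + |24-2|=22). Sum = 41. MAE = 41/5.

41/5


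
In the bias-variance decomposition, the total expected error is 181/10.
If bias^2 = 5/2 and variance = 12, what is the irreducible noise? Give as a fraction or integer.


Total error = bias^2 + variance + irreducible noise. So irreducible noise = 181/10 - 5/2 - 12 = 18/5.

18/5


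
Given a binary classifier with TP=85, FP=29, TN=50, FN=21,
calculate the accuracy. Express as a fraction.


Accuracy = (TP + TN) / (TP + TN + FP + FN) = (85 + 50) / 185 = 27/37.

27/37


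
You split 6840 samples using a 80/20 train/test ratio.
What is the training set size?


Test set = 6840 * 20% = 1368. Training set = 6840 - 1368 = 5472.

5472


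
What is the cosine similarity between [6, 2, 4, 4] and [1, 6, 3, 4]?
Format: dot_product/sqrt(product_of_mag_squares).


dot = 46. |a|^2 = 72, |b|^2 = 62. cos = 46/sqrt(4464).

46/sqrt(4464)


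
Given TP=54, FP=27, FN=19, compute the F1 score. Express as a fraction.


Precision = 54/81 = 2/3. Recall = 54/73 = 54/73. F1 = 2*P*R/(P+R) = 54/77.

54/77


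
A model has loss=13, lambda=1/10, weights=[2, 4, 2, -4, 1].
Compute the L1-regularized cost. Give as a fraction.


L1 norm = sum(|w|) = 13. J = 13 + 1/10 * 13 = 143/10.

143/10


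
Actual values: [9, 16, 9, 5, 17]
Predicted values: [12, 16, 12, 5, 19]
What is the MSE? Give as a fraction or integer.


MSE = (1/5) * ((9-12)^2=9 + (16-16)^2=0 + (9-12)^2=9 + (5-5)^2=0 + (17-19)^2=4). Sum = 22. MSE = 22/5.

22/5


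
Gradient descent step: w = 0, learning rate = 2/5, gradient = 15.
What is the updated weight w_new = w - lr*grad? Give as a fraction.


w_new = 0 - 2/5 * 15 = 0 - 6 = -6.

-6


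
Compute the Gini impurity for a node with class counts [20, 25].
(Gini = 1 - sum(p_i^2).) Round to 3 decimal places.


Total = 45. Proportions: 20/45, 25/45. sum(p_i^2) = 0.5062. Gini = 1 - 0.5062 = 0.4938, which rounds to 0.494.

0.494


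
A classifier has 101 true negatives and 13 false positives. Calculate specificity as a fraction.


Specificity = TN / (TN + FP) = 101 / 114 = 101/114.

101/114


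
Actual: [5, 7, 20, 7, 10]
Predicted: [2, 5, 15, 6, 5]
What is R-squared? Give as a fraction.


Mean(y) = 49/5. SS_res = 64. SS_tot = 714/5. R^2 = 1 - 64/(714/5) = 197/357.

197/357


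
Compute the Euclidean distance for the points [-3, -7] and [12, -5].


d = sqrt(sum of squared differences). (-3-12)^2=225, (-7--5)^2=4. Sum = 229.

sqrt(229)


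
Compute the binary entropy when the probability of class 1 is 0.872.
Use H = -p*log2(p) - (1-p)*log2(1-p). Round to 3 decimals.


H = -0.872*log2(0.872) - 0.128*log2(0.128) = 0.552.

0.552


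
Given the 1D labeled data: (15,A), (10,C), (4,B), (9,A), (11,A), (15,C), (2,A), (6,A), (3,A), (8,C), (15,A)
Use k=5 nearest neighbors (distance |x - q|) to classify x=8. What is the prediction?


Distances: |15-8|=7, |10-8|=2, |4-8|=4, |9-8|=1, |11-8|=3, |15-8|=7, |2-8|=6, |6-8|=2, |3-8|=5, |8-8|=0, |15-8|=7. 5 nearest: (8,C), (9,A), (6,A), (10,C), (11,A). Counts: {'C': 2, 'A': 3}. Majority class: A.

A


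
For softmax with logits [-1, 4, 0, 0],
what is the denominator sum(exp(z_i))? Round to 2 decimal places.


Denom = e^-1=0.3679 + e^4=54.5982 + e^0=1.0000 + e^0=1.0000. Sum = 56.9661, which rounds to 56.97.

56.97


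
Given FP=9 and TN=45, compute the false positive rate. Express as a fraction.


FPR = FP / (FP + TN) = 9 / 54 = 1/6.

1/6


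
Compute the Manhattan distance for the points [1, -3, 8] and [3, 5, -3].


d = sum of absolute differences: |1-3|=2 + |-3-5|=8 + |8--3|=11 = 21.

21


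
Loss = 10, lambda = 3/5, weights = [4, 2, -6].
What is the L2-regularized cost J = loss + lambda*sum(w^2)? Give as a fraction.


L2 sq norm = sum(w^2) = 56. J = 10 + 3/5 * 56 = 218/5.

218/5


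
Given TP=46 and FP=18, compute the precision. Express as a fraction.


Precision = TP / (TP + FP) = 46 / 64 = 23/32.

23/32


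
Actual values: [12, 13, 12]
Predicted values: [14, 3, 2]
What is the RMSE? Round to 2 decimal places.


MSE = 68.0000. RMSE = sqrt(68.0000) = 8.25.

8.25


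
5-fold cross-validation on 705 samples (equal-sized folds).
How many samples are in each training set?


Each validation fold has 705/5 = 141 samples. Training set = 705 - 141 = 564.

564


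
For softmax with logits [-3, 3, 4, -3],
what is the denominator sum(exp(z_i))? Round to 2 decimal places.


Denom = e^-3=0.0498 + e^3=20.0855 + e^4=54.5982 + e^-3=0.0498. Sum = 74.7833, which rounds to 74.78.

74.78


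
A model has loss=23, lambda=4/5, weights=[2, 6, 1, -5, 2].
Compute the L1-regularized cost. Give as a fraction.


L1 norm = sum(|w|) = 16. J = 23 + 4/5 * 16 = 179/5.

179/5


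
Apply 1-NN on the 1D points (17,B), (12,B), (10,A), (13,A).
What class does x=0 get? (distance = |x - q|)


Distances: |17-0|=17, |12-0|=12, |10-0|=10, |13-0|=13. 1 nearest: (10,A). Counts: {'A': 1}. Majority class: A.

A


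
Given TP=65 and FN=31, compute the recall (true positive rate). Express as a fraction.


Recall = TP / (TP + FN) = 65 / 96 = 65/96.

65/96


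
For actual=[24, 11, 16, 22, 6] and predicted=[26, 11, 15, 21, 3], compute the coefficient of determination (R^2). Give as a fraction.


Mean(y) = 79/5. SS_res = 15. SS_tot = 1124/5. R^2 = 1 - 15/(1124/5) = 1049/1124.

1049/1124


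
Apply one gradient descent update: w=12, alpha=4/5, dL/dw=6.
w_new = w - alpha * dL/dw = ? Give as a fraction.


w_new = 12 - 4/5 * 6 = 12 - 24/5 = 36/5.

36/5


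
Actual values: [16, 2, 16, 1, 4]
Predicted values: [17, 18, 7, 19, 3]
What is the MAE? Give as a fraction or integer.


MAE = (1/5) * (|16-17|=1 + |2-18|=16 + |16-7|=9 + |1-19|=18 + |4-3|=1). Sum = 45. MAE = 9.

9


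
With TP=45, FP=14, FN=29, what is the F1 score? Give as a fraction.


Precision = 45/59 = 45/59. Recall = 45/74 = 45/74. F1 = 2*P*R/(P+R) = 90/133.

90/133


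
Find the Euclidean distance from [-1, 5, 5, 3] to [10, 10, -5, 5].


d = sqrt(sum of squared differences). (-1-10)^2=121, (5-10)^2=25, (5--5)^2=100, (3-5)^2=4. Sum = 250.

sqrt(250)


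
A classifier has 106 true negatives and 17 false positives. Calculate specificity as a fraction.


Specificity = TN / (TN + FP) = 106 / 123 = 106/123.

106/123


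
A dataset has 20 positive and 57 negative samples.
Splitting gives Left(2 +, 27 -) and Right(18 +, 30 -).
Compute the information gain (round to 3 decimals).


H(parent) = 0.8264. H(left) = 0.3621, H(right) = 0.9544. Weighted = (29/77)*0.3621 + (48/77)*0.9544 = 0.7313. IG = 0.8264 - 0.7313 = 0.0951, which rounds to 0.095.

0.095


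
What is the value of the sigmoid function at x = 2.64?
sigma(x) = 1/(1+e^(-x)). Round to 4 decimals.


sigma(2.64) = 1/(1+e^(-2.64)) = 1/(1+0.071361) = 1/1.071361 = 0.9334.

0.9334


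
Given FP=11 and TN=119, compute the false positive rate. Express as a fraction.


FPR = FP / (FP + TN) = 11 / 130 = 11/130.

11/130


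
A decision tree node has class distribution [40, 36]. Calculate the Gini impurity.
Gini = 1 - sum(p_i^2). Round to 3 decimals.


Total = 76. Proportions: 40/76, 36/76. sum(p_i^2) = 0.5014. Gini = 1 - 0.5014 = 0.4986, which rounds to 0.499.

0.499


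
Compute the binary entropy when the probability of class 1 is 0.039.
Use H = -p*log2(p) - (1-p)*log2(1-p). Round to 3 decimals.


H = -0.039*log2(0.039) - 0.961*log2(0.961) = 0.238.

0.238


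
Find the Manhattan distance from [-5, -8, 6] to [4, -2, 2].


d = sum of absolute differences: |-5-4|=9 + |-8--2|=6 + |6-2|=4 = 19.

19


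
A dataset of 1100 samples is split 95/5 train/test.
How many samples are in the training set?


Test set = 1100 * 5% = 55. Training set = 1100 - 55 = 1045.

1045


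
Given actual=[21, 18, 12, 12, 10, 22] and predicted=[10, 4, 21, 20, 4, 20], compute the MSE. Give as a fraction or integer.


MSE = (1/6) * ((21-10)^2=121 + (18-4)^2=196 + (12-21)^2=81 + (12-20)^2=64 + (10-4)^2=36 + (22-20)^2=4). Sum = 502. MSE = 251/3.

251/3


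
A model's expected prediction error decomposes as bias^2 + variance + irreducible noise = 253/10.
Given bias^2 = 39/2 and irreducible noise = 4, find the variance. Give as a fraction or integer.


Total error = bias^2 + variance + irreducible noise. So variance = 253/10 - 39/2 - 4 = 9/5.

9/5


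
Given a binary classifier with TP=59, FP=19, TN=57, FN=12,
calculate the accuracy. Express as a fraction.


Accuracy = (TP + TN) / (TP + TN + FP + FN) = (59 + 57) / 147 = 116/147.

116/147


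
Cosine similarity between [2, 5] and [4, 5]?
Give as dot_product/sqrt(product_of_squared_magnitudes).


dot = 33. |a|^2 = 29, |b|^2 = 41. cos = 33/sqrt(1189).

33/sqrt(1189)


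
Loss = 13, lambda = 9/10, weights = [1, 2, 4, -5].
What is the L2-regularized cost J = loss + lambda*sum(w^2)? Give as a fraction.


L2 sq norm = sum(w^2) = 46. J = 13 + 9/10 * 46 = 272/5.

272/5


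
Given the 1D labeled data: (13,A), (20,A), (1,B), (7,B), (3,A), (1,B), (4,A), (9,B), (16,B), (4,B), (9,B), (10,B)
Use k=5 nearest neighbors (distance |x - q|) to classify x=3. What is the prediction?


Distances: |13-3|=10, |20-3|=17, |1-3|=2, |7-3|=4, |3-3|=0, |1-3|=2, |4-3|=1, |9-3|=6, |16-3|=13, |4-3|=1, |9-3|=6, |10-3|=7. 5 nearest: (3,A), (4,A), (4,B), (1,B), (1,B). Counts: {'A': 2, 'B': 3}. Majority class: B.

B


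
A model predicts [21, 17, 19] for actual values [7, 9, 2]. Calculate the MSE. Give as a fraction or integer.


MSE = (1/3) * ((7-21)^2=196 + (9-17)^2=64 + (2-19)^2=289). Sum = 549. MSE = 183.

183


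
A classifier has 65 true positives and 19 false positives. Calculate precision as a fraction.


Precision = TP / (TP + FP) = 65 / 84 = 65/84.

65/84


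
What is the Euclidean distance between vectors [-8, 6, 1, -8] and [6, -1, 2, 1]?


d = sqrt(sum of squared differences). (-8-6)^2=196, (6--1)^2=49, (1-2)^2=1, (-8-1)^2=81. Sum = 327.

sqrt(327)


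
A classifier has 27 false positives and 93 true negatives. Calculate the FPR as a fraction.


FPR = FP / (FP + TN) = 27 / 120 = 9/40.

9/40


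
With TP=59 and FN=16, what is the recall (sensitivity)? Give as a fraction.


Recall = TP / (TP + FN) = 59 / 75 = 59/75.

59/75


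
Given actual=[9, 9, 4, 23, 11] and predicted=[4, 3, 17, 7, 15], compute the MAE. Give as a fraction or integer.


MAE = (1/5) * (|9-4|=5 + |9-3|=6 + |4-17|=13 + |23-7|=16 + |11-15|=4). Sum = 44. MAE = 44/5.

44/5


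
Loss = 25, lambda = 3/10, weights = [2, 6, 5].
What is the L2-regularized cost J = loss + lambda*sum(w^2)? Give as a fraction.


L2 sq norm = sum(w^2) = 65. J = 25 + 3/10 * 65 = 89/2.

89/2


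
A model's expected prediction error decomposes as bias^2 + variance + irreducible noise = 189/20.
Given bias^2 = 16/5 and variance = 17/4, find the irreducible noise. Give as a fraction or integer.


Total error = bias^2 + variance + irreducible noise. So irreducible noise = 189/20 - 16/5 - 17/4 = 2.

2


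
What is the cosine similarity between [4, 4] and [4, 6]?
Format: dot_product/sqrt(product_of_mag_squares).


dot = 40. |a|^2 = 32, |b|^2 = 52. cos = 40/sqrt(1664).

40/sqrt(1664)


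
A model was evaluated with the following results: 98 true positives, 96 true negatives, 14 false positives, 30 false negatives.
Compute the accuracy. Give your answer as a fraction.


Accuracy = (TP + TN) / (TP + TN + FP + FN) = (98 + 96) / 238 = 97/119.

97/119


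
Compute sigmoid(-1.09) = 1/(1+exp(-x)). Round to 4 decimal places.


sigma(-1.09) = 1/(1+e^(1.09)) = 1/(1+2.974274) = 1/3.974274 = 0.2516.

0.2516


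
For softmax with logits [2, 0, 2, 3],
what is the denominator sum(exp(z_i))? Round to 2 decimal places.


Denom = e^2=7.3891 + e^0=1.0000 + e^2=7.3891 + e^3=20.0855. Sum = 35.8637, which rounds to 35.86.

35.86


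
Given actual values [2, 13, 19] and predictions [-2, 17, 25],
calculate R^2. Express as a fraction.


Mean(y) = 34/3. SS_res = 68. SS_tot = 446/3. R^2 = 1 - 68/(446/3) = 121/223.

121/223


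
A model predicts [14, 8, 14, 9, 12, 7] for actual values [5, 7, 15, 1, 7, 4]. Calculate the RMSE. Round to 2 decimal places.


MSE = 30.1667. RMSE = sqrt(30.1667) = 5.49.

5.49


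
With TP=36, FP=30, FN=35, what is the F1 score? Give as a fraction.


Precision = 36/66 = 6/11. Recall = 36/71 = 36/71. F1 = 2*P*R/(P+R) = 72/137.

72/137


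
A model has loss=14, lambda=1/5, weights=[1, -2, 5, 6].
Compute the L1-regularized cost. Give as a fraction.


L1 norm = sum(|w|) = 14. J = 14 + 1/5 * 14 = 84/5.

84/5


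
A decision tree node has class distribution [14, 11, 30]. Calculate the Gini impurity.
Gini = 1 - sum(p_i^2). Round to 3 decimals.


Total = 55. Proportions: 14/55, 11/55, 30/55. sum(p_i^2) = 0.4023. Gini = 1 - 0.4023 = 0.5977, which rounds to 0.598.

0.598


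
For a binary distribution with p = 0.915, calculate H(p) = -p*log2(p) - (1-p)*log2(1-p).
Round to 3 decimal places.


H = -0.915*log2(0.915) - 0.085*log2(0.085) = 0.420.

0.420


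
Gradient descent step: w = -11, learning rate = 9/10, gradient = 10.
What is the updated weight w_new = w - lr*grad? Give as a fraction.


w_new = -11 - 9/10 * 10 = -11 - 9 = -20.

-20


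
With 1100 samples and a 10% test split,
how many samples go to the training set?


Test set = 1100 * 10% = 110. Training set = 1100 - 110 = 990.

990


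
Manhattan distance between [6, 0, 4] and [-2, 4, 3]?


d = sum of absolute differences: |6--2|=8 + |0-4|=4 + |4-3|=1 = 13.

13


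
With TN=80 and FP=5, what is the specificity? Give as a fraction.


Specificity = TN / (TN + FP) = 80 / 85 = 16/17.

16/17


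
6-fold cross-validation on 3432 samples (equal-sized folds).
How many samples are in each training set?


Each validation fold has 3432/6 = 572 samples. Training set = 3432 - 572 = 2860.

2860


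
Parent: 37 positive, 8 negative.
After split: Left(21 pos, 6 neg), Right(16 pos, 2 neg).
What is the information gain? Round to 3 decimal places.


H(parent) = 0.6752. H(left) = 0.7642, H(right) = 0.5033. Weighted = (27/45)*0.7642 + (18/45)*0.5033 = 0.6598. IG = 0.6752 - 0.6598 = 0.0154, which rounds to 0.015.

0.015


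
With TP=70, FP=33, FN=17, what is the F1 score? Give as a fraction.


Precision = 70/103 = 70/103. Recall = 70/87 = 70/87. F1 = 2*P*R/(P+R) = 14/19.

14/19


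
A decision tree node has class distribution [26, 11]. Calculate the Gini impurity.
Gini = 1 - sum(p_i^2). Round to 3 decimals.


Total = 37. Proportions: 26/37, 11/37. sum(p_i^2) = 0.5822. Gini = 1 - 0.5822 = 0.4178, which rounds to 0.418.

0.418


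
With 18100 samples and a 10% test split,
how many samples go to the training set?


Test set = 18100 * 10% = 1810. Training set = 18100 - 1810 = 16290.

16290


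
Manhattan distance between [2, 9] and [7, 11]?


d = sum of absolute differences: |2-7|=5 + |9-11|=2 = 7.

7


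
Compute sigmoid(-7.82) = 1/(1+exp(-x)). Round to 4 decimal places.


sigma(-7.82) = 1/(1+e^(7.82)) = 1/(1+2489.905408) = 1/2490.905408 = 0.0004.

0.0004


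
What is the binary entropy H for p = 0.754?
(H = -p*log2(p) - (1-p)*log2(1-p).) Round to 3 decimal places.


H = -0.754*log2(0.754) - 0.246*log2(0.246) = 0.805.

0.805


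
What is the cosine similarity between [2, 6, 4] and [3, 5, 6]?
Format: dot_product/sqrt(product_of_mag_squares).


dot = 60. |a|^2 = 56, |b|^2 = 70. cos = 60/sqrt(3920).

60/sqrt(3920)


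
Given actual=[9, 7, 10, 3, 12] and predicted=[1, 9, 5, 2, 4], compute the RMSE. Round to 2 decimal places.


MSE = 31.6000. RMSE = sqrt(31.6000) = 5.62.

5.62


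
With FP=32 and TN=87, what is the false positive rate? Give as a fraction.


FPR = FP / (FP + TN) = 32 / 119 = 32/119.

32/119


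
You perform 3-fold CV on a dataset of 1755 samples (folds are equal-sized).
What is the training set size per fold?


Each validation fold has 1755/3 = 585 samples. Training set = 1755 - 585 = 1170.

1170


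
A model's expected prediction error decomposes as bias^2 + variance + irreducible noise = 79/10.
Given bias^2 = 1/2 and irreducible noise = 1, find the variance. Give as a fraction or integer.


Total error = bias^2 + variance + irreducible noise. So variance = 79/10 - 1/2 - 1 = 32/5.

32/5


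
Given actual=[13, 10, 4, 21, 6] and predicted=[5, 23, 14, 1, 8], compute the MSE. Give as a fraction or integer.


MSE = (1/5) * ((13-5)^2=64 + (10-23)^2=169 + (4-14)^2=100 + (21-1)^2=400 + (6-8)^2=4). Sum = 737. MSE = 737/5.

737/5


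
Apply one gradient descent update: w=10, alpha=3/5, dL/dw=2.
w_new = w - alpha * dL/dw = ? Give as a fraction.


w_new = 10 - 3/5 * 2 = 10 - 6/5 = 44/5.

44/5


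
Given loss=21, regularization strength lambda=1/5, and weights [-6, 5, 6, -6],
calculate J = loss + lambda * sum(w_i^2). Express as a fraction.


L2 sq norm = sum(w^2) = 133. J = 21 + 1/5 * 133 = 238/5.

238/5


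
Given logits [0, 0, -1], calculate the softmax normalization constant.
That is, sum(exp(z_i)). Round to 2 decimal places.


Denom = e^0=1.0000 + e^0=1.0000 + e^-1=0.3679. Sum = 2.3679, which rounds to 2.37.

2.37


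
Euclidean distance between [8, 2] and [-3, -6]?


d = sqrt(sum of squared differences). (8--3)^2=121, (2--6)^2=64. Sum = 185.

sqrt(185)


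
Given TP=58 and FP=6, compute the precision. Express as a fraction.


Precision = TP / (TP + FP) = 58 / 64 = 29/32.

29/32


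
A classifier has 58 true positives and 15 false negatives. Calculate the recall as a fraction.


Recall = TP / (TP + FN) = 58 / 73 = 58/73.

58/73


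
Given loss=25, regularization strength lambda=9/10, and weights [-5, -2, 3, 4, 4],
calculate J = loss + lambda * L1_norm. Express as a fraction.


L1 norm = sum(|w|) = 18. J = 25 + 9/10 * 18 = 206/5.

206/5


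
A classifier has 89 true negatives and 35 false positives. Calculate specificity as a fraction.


Specificity = TN / (TN + FP) = 89 / 124 = 89/124.

89/124


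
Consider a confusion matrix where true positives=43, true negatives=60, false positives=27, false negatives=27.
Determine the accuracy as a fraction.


Accuracy = (TP + TN) / (TP + TN + FP + FN) = (43 + 60) / 157 = 103/157.

103/157


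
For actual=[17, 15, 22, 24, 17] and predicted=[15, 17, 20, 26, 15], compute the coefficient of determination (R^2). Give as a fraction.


Mean(y) = 19. SS_res = 20. SS_tot = 58. R^2 = 1 - 20/(58) = 19/29.

19/29


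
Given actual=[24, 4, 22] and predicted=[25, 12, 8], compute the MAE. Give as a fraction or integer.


MAE = (1/3) * (|24-25|=1 + |4-12|=8 + |22-8|=14). Sum = 23. MAE = 23/3.

23/3


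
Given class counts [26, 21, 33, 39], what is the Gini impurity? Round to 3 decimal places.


Total = 119. Proportions: 26/119, 21/119, 33/119, 39/119. sum(p_i^2) = 0.2632. Gini = 1 - 0.2632 = 0.7368, which rounds to 0.737.

0.737


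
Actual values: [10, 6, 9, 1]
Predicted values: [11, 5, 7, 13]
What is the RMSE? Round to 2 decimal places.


MSE = 37.5000. RMSE = sqrt(37.5000) = 6.12.

6.12


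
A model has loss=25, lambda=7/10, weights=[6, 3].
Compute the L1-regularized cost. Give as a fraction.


L1 norm = sum(|w|) = 9. J = 25 + 7/10 * 9 = 313/10.

313/10
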